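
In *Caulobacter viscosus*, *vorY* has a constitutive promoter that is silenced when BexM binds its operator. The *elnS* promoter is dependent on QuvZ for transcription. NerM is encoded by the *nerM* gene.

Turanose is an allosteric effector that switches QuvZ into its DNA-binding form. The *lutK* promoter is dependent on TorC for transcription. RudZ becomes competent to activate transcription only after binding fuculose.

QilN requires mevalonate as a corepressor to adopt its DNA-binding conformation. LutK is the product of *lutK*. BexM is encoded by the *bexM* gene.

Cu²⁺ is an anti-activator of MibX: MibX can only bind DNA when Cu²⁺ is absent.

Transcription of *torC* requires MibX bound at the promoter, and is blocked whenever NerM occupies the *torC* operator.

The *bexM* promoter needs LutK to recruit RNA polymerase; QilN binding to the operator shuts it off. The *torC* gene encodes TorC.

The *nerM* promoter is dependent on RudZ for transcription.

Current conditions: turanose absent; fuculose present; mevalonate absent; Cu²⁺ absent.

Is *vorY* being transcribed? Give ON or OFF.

ON

Fuculose is present, so RudZ is active.
No repressor is bound and RudZ is active, so *nerM* is transcribed.
So NerM is produced and active.
Cu²⁺ is absent, so MibX is active.
With repressor NerM bound, *torC* is not transcribed.
So TorC is not produced.
Required activator TorC is absent, so *lutK* is not transcribed.
So LutK is not produced.
Mevalonate is absent, so QilN is inactive.
Required activator LutK is absent, so *bexM* is not transcribed.
So BexM is not produced.
With no repressor bound, *vorY* is transcribed.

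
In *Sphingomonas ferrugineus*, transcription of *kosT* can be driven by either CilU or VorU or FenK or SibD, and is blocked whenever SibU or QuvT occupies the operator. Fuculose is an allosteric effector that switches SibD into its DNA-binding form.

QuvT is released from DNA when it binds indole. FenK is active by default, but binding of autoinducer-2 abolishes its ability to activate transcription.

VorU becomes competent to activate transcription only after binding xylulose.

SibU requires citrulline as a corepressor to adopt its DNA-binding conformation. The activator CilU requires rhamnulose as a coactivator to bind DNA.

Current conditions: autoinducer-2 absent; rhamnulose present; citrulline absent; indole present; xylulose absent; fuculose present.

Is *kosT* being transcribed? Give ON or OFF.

ON

Rhamnulose is present, so CilU is active.
Citrulline is absent, so SibU is inactive.
Xylulose is absent, so VorU is inactive.
Indole is present, so QuvT is inactive.
Autoinducer-2 is absent, so FenK is active.
Fuculose is present, so SibD is active.
Activator CilU is present, so *kosT* is transcribed.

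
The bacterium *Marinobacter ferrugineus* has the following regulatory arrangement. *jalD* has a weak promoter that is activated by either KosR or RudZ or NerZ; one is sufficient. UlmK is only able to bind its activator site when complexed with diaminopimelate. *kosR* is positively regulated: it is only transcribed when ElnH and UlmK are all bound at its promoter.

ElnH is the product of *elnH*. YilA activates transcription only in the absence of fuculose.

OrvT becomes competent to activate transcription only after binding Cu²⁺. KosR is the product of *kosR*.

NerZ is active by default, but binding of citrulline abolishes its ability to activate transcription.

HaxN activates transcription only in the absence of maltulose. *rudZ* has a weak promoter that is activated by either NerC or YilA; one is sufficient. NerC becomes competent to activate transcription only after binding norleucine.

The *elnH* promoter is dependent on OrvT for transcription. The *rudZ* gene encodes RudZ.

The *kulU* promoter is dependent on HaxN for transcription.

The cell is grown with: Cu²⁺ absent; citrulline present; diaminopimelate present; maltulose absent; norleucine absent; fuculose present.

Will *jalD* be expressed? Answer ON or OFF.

Cu²⁺ is absent, so OrvT is inactive.
Required activator OrvT is absent, so *elnH* is not transcribed.
So ElnH is not produced.
Diaminopimelate is present, so UlmK is active.
Required activator ElnH is absent, so *kosR* is not transcribed.
So KosR is not produced.
Norleucine is absent, so NerC is inactive.
Fuculose is present, so YilA is inactive.
No activator is available at the *rudZ* promoter, so *rudZ* is not transcribed.
So RudZ is not produced.
Citrulline is present, so NerZ is inactive.
No activator is available at the *jalD* promoter, so *jalD* is not transcribed.

OFF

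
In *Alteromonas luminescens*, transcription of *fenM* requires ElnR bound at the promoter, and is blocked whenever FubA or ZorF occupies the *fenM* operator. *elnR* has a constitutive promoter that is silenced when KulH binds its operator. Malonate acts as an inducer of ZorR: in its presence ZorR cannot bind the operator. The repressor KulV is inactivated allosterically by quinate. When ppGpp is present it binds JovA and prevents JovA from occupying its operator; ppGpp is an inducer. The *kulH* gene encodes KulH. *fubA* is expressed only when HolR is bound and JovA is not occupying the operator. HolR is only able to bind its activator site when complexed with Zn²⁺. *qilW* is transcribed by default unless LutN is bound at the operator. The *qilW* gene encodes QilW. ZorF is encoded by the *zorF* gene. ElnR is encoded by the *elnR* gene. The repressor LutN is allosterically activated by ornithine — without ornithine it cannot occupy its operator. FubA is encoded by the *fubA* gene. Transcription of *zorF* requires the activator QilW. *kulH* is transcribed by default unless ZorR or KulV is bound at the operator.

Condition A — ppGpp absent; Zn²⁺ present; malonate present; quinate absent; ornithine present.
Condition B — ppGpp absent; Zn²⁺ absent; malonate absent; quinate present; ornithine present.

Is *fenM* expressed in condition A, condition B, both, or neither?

Condition A:
ppGpp is absent, so JovA is active.
Zn²⁺ is present, so HolR is active.
With repressor JovA bound, *fubA* is not transcribed.
So FubA is not produced.
Malonate is present, so ZorR is inactive.
Quinate is absent, so KulV is active.
With repressor KulV bound, *kulH* is not transcribed.
So KulH is not produced.
With no repressor bound, *elnR* is transcribed.
So ElnR is produced and active.
Ornithine is present, so LutN is active.
With repressor LutN bound, *qilW* is not transcribed.
So QilW is not produced.
Required activator QilW is absent, so *zorF* is not transcribed.
So ZorF is not produced.
No repressor is bound and ElnR is active, so *fenM* is transcribed.
→ *fenM* is ON in A.
Condition B:
ppGpp is absent, so JovA is active.
Zn²⁺ is absent, so HolR is inactive.
With repressor JovA bound, *fubA* is not transcribed.
So FubA is not produced.
Malonate is absent, so ZorR is active.
Quinate is present, so KulV is inactive.
With repressor ZorR bound, *kulH* is not transcribed.
So KulH is not produced.
With no repressor bound, *elnR* is transcribed.
So ElnR is produced and active.
Ornithine is present, so LutN is active.
With repressor LutN bound, *qilW* is not transcribed.
So QilW is not produced.
Required activator QilW is absent, so *zorF* is not transcribed.
So ZorF is not produced.
No repressor is bound and ElnR is active, so *fenM* is transcribed.
→ *fenM* is ON in B.

both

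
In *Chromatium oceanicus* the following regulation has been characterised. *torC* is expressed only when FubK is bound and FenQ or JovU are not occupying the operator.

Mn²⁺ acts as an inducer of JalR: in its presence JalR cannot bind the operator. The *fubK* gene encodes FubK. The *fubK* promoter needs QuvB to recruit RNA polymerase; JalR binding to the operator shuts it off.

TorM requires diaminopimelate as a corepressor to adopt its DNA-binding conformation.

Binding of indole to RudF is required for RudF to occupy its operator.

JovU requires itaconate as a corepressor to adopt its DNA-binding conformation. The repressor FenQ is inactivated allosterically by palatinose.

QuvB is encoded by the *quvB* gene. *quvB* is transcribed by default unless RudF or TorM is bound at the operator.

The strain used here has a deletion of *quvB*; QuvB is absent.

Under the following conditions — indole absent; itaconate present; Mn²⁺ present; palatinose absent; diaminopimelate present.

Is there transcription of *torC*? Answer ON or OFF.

Palatinose is absent, so FenQ is active.
Itaconate is present, so JovU is active.
Mn²⁺ is present, so JalR is inactive.
QuvB is non-functional in this strain, so it has no effect.
Required activator QuvB is absent, so *fubK* is not transcribed.
So FubK is not produced.
With repressor FenQ bound, *torC* is not transcribed.

OFF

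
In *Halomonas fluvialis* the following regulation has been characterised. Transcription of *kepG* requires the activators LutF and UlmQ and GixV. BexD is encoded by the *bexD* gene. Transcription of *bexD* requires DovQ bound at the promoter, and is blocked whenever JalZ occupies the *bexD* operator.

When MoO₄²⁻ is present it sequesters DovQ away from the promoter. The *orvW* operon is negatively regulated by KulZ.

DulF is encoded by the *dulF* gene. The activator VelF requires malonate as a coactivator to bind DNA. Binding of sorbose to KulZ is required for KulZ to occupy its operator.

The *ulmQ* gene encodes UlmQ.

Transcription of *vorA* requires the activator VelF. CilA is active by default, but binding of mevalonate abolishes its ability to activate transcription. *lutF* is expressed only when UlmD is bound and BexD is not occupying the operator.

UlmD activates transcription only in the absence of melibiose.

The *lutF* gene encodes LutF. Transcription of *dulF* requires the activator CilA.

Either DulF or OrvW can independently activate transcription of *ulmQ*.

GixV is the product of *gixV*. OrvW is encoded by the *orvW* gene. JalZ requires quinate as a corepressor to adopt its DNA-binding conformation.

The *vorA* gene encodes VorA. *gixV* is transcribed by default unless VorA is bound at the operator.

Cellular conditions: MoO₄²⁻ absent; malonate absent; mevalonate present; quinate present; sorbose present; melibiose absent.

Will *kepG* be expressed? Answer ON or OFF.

OFF

Quinate is present, so JalZ is active.
MoO₄²⁻ is absent, so DovQ is active.
With repressor JalZ bound, *bexD* is not transcribed.
So BexD is not produced.
Melibiose is absent, so UlmD is active.
No repressor is bound and UlmD is active, so *lutF* is transcribed.
So LutF is produced and active.
Mevalonate is present, so CilA is inactive.
Required activator CilA is absent, so *dulF* is not transcribed.
So DulF is not produced.
Sorbose is present, so KulZ is active.
With repressor KulZ bound, *orvW* is not transcribed.
So OrvW is not produced.
No activator is available at the *ulmQ* promoter, so *ulmQ* is not transcribed.
So UlmQ is not produced.
Malonate is absent, so VelF is inactive.
Required activator VelF is absent, so *vorA* is not transcribed.
So VorA is not produced.
With no repressor bound, *gixV* is transcribed.
So GixV is produced and active.
Required activator UlmQ is absent, so *kepG* is not transcribed.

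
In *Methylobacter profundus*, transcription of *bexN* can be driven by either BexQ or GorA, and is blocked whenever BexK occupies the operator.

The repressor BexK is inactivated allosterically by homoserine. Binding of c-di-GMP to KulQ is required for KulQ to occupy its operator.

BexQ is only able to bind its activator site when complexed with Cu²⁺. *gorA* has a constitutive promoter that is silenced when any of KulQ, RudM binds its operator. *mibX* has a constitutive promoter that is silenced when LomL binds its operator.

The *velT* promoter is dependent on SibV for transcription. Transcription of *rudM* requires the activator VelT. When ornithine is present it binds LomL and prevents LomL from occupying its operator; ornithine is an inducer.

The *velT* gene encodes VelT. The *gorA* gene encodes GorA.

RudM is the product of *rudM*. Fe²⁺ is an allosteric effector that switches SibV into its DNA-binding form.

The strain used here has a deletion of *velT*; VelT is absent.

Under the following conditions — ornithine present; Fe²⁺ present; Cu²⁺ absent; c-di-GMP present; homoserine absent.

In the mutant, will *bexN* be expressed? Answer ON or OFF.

OFF

Homoserine is absent, so BexK is active.
Cu²⁺ is absent, so BexQ is inactive.
c-di-GMP is present, so KulQ is active.
VelT is non-functional in this strain, so it has no effect.
Required activator VelT is absent, so *rudM* is not transcribed.
So RudM is not produced.
With repressor KulQ bound, *gorA* is not transcribed.
So GorA is not produced.
With repressor BexK bound, *bexN* is not transcribed.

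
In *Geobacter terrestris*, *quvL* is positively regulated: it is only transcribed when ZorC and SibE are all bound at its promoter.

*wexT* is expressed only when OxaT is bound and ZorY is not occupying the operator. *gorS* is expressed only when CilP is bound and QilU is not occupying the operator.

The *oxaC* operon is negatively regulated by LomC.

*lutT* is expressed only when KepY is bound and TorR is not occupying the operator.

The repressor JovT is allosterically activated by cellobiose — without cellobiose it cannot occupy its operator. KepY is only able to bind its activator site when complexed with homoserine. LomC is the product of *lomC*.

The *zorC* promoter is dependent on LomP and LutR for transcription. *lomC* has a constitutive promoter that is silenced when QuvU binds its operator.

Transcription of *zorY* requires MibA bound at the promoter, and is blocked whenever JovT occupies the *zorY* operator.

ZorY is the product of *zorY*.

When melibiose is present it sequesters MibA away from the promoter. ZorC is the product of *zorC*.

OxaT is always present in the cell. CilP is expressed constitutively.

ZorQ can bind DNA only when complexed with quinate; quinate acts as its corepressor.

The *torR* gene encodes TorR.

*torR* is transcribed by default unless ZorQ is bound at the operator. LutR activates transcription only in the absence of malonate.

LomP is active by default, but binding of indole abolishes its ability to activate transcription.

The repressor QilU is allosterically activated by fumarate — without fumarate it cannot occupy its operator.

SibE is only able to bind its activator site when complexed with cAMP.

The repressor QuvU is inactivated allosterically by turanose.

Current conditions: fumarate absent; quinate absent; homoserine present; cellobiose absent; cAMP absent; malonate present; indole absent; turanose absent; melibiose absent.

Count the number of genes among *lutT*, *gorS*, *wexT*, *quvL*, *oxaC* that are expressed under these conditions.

Quinate is absent, so ZorQ is inactive.
With no repressor bound, *torR* is transcribed.
So TorR is produced and active.
Homoserine is present, so KepY is active.
With repressor TorR bound, *lutT* is not transcribed.
→ *lutT* is OFF.
Fumarate is absent, so QilU is inactive.
CilP is produced constitutively and is active.
No repressor is bound and CilP is active, so *gorS* is transcribed.
→ *gorS* is ON.
OxaT is produced constitutively and is active.
Melibiose is absent, so MibA is active.
Cellobiose is absent, so JovT is inactive.
No repressor is bound and MibA is active, so *zorY* is transcribed.
So ZorY is produced and active.
With repressor ZorY bound, *wexT* is not transcribed.
→ *wexT* is OFF.
Indole is absent, so LomP is active.
Malonate is present, so LutR is inactive.
Required activator LutR is absent, so *zorC* is not transcribed.
So ZorC is not produced.
cAMP is absent, so SibE is inactive.
Required activator ZorC is absent, so *quvL* is not transcribed.
→ *quvL* is OFF.
Turanose is absent, so QuvU is active.
With repressor QuvU bound, *lomC* is not transcribed.
So LomC is not produced.
With no repressor bound, *oxaC* is transcribed.
→ *oxaC* is ON.
2 of the 5 genes are transcribed.

2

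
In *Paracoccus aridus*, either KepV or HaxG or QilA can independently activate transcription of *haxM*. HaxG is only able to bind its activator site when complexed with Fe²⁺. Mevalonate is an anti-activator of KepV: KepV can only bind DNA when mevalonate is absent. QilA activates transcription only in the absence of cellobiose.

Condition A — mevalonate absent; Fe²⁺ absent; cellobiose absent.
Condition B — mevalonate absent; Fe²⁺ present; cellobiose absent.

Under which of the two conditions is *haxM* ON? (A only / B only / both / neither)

both

Condition A:
Mevalonate is absent, so KepV is active.
Fe²⁺ is absent, so HaxG is inactive.
Cellobiose is absent, so QilA is active.
Activator KepV is present, so *haxM* is transcribed.
→ *haxM* is ON in A.
Condition B:
Mevalonate is absent, so KepV is active.
Fe²⁺ is present, so HaxG is active.
Cellobiose is absent, so QilA is active.
Activator KepV is present, so *haxM* is transcribed.
→ *haxM* is ON in B.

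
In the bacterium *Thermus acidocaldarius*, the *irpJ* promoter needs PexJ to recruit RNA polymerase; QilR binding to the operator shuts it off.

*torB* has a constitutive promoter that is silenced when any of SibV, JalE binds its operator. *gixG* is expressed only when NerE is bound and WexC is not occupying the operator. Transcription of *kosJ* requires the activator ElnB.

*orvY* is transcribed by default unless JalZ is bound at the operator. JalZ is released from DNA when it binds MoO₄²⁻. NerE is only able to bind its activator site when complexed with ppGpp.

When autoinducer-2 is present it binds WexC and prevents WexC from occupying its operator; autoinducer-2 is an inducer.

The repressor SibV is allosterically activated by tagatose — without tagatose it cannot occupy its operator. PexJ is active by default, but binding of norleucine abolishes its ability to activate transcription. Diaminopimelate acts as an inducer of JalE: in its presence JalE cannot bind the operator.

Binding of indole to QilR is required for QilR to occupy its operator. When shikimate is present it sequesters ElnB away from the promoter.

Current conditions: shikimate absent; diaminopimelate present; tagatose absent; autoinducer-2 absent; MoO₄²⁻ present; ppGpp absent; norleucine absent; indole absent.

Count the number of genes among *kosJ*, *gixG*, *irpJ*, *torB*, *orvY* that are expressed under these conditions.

Shikimate is absent, so ElnB is active.
No repressor is bound and ElnB is active, so *kosJ* is transcribed.
→ *kosJ* is ON.
ppGpp is absent, so NerE is inactive.
Autoinducer-2 is absent, so WexC is active.
With repressor WexC bound, *gixG* is not transcribed.
→ *gixG* is OFF.
Indole is absent, so QilR is inactive.
Norleucine is absent, so PexJ is active.
No repressor is bound and PexJ is active, so *irpJ* is transcribed.
→ *irpJ* is ON.
Tagatose is absent, so SibV is inactive.
Diaminopimelate is present, so JalE is inactive.
With no repressor bound, *torB* is transcribed.
→ *torB* is ON.
MoO₄²⁻ is present, so JalZ is inactive.
With no repressor bound, *orvY* is transcribed.
→ *orvY* is ON.
4 of the 5 genes are transcribed.

4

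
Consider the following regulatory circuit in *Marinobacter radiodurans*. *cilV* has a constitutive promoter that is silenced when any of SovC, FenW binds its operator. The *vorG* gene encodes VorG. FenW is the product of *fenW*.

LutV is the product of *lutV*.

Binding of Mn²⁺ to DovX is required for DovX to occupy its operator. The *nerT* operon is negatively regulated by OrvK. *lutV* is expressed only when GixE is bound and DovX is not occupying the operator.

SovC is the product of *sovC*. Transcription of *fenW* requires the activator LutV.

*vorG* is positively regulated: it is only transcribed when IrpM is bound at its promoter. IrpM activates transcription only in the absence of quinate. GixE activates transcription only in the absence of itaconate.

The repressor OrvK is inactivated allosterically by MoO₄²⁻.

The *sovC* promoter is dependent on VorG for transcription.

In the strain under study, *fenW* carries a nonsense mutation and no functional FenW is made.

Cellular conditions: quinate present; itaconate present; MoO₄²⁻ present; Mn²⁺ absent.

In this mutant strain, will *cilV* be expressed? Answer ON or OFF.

ON

Quinate is present, so IrpM is inactive.
Required activator IrpM is absent, so *vorG* is not transcribed.
So VorG is not produced.
Required activator VorG is absent, so *sovC* is not transcribed.
So SovC is not produced.
FenW is non-functional in this strain, so it has no effect.
With no repressor bound, *cilV* is transcribed.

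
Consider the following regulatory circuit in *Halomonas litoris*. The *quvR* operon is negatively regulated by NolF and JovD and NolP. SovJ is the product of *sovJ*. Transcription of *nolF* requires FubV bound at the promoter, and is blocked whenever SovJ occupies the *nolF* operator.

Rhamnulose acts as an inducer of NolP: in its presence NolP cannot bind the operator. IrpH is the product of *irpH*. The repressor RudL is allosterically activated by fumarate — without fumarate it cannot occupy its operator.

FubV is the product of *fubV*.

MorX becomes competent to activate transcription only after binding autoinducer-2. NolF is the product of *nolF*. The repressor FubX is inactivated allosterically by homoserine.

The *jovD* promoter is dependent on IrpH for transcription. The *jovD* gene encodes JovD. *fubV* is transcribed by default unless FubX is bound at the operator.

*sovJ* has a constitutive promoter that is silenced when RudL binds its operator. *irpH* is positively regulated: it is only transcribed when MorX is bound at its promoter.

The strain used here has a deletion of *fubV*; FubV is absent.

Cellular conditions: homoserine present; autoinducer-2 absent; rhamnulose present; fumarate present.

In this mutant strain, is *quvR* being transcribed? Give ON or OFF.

ON

Fumarate is present, so RudL is active.
With repressor RudL bound, *sovJ* is not transcribed.
So SovJ is not produced.
FubV is non-functional in this strain, so it has no effect.
Required activator FubV is absent, so *nolF* is not transcribed.
So NolF is not produced.
Autoinducer-2 is absent, so MorX is inactive.
Required activator MorX is absent, so *irpH* is not transcribed.
So IrpH is not produced.
Required activator IrpH is absent, so *jovD* is not transcribed.
So JovD is not produced.
Rhamnulose is present, so NolP is inactive.
With no repressor bound, *quvR* is transcribed.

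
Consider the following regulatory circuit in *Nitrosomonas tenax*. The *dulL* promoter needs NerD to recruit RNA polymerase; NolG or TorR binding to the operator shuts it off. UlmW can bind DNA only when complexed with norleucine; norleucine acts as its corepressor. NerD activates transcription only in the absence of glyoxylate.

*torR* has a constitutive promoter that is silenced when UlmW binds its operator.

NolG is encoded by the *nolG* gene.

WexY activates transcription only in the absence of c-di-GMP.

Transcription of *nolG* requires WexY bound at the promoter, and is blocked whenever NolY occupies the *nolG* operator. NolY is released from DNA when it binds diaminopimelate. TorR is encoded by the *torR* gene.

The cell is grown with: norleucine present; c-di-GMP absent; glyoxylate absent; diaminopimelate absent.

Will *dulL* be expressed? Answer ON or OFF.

ON

Diaminopimelate is absent, so NolY is active.
c-di-GMP is absent, so WexY is active.
With repressor NolY bound, *nolG* is not transcribed.
So NolG is not produced.
Norleucine is present, so UlmW is active.
With repressor UlmW bound, *torR* is not transcribed.
So TorR is not produced.
Glyoxylate is absent, so NerD is active.
No repressor is bound and NerD is active, so *dulL* is transcribed.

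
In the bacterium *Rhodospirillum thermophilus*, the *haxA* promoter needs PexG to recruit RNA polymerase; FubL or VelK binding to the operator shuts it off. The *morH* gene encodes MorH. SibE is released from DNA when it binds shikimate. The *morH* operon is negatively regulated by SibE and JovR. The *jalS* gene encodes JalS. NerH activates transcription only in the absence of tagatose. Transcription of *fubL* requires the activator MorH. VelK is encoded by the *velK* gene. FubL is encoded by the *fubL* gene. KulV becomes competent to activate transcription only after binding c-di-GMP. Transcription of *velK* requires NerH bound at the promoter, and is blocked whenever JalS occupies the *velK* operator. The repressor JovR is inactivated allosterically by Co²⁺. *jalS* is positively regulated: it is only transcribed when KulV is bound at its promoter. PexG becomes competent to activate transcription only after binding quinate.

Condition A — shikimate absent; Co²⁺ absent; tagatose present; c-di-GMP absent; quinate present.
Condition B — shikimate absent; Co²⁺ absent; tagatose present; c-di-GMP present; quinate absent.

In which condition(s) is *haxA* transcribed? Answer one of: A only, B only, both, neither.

Condition A:
Shikimate is absent, so SibE is active.
Co²⁺ is absent, so JovR is active.
With repressor SibE bound, *morH* is not transcribed.
So MorH is not produced.
Required activator MorH is absent, so *fubL* is not transcribed.
So FubL is not produced.
Tagatose is present, so NerH is inactive.
c-di-GMP is absent, so KulV is inactive.
Required activator KulV is absent, so *jalS* is not transcribed.
So JalS is not produced.
Required activator NerH is absent, so *velK* is not transcribed.
So VelK is not produced.
Quinate is present, so PexG is active.
No repressor is bound and PexG is active, so *haxA* is transcribed.
→ *haxA* is ON in A.
Condition B:
Shikimate is absent, so SibE is active.
Co²⁺ is absent, so JovR is active.
With repressor SibE bound, *morH* is not transcribed.
So MorH is not produced.
Required activator MorH is absent, so *fubL* is not transcribed.
So FubL is not produced.
Tagatose is present, so NerH is inactive.
c-di-GMP is present, so KulV is active.
No repressor is bound and KulV is active, so *jalS* is transcribed.
So JalS is produced and active.
With repressor JalS bound, *velK* is not transcribed.
So VelK is not produced.
Quinate is absent, so PexG is inactive.
Required activator PexG is absent, so *haxA* is not transcribed.
→ *haxA* is OFF in B.

A only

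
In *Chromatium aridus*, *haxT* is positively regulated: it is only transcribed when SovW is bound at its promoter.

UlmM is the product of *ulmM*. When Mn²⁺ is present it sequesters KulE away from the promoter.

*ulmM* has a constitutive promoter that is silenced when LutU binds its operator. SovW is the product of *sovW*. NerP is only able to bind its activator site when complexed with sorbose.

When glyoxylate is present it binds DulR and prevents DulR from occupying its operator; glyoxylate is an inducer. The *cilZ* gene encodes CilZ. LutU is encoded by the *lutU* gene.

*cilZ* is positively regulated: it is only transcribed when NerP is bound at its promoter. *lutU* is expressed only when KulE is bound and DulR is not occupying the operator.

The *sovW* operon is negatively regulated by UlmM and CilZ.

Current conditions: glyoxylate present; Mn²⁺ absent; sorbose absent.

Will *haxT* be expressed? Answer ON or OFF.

ON

Glyoxylate is present, so DulR is inactive.
Mn²⁺ is absent, so KulE is active.
No repressor is bound and KulE is active, so *lutU* is transcribed.
So LutU is produced and active.
With repressor LutU bound, *ulmM* is not transcribed.
So UlmM is not produced.
Sorbose is absent, so NerP is inactive.
Required activator NerP is absent, so *cilZ* is not transcribed.
So CilZ is not produced.
With no repressor bound, *sovW* is transcribed.
So SovW is produced and active.
No repressor is bound and SovW is active, so *haxT* is transcribed.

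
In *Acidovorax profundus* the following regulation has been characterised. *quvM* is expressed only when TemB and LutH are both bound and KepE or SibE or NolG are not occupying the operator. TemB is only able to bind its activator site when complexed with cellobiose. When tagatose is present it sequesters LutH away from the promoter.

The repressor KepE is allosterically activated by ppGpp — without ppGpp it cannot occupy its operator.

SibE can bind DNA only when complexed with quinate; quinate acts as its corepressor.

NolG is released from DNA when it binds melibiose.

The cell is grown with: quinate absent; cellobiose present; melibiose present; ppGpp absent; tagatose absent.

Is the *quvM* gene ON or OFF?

Cellobiose is present, so TemB is active.
ppGpp is absent, so KepE is inactive.
Quinate is absent, so SibE is inactive.
Tagatose is absent, so LutH is active.
Melibiose is present, so NolG is inactive.
No repressor is bound and TemB and LutH are active, so *quvM* is transcribed.

ON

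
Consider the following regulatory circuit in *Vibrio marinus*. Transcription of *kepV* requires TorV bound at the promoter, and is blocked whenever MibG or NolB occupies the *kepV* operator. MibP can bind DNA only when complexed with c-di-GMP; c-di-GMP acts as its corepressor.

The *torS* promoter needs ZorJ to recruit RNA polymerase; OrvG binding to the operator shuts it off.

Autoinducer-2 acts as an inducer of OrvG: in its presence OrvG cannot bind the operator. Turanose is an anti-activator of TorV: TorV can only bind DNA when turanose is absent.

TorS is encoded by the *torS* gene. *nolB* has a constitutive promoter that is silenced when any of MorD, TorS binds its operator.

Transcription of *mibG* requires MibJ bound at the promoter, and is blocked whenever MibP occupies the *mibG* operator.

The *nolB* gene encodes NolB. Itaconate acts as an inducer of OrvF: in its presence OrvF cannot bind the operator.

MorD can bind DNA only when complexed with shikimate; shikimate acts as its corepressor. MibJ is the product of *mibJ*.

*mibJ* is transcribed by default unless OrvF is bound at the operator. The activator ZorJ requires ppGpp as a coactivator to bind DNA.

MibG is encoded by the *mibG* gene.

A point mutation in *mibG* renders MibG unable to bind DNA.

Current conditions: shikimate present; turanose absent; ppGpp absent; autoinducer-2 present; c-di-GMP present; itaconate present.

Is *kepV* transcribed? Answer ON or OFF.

MibG is non-functional in this strain, so it has no effect.
Shikimate is present, so MorD is active.
ppGpp is absent, so ZorJ is inactive.
Autoinducer-2 is present, so OrvG is inactive.
Required activator ZorJ is absent, so *torS* is not transcribed.
So TorS is not produced.
With repressor MorD bound, *nolB* is not transcribed.
So NolB is not produced.
Turanose is absent, so TorV is active.
No repressor is bound and TorV is active, so *kepV* is transcribed.

ON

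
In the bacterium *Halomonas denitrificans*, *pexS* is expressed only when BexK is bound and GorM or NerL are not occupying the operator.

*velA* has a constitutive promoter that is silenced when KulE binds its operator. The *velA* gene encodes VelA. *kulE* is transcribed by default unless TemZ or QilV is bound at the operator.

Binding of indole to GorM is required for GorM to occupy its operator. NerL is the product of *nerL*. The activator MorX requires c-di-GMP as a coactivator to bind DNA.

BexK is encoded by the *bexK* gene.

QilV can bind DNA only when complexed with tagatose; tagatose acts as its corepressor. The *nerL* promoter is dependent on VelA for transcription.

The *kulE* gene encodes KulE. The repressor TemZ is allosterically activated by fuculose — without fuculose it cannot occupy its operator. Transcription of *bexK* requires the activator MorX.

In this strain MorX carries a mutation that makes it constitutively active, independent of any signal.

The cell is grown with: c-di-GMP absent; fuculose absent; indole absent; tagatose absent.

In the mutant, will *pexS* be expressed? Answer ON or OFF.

ON

MorX is constitutively active in this strain.
No repressor is bound and MorX is active, so *bexK* is transcribed.
So BexK is produced and active.
Indole is absent, so GorM is inactive.
Fuculose is absent, so TemZ is inactive.
Tagatose is absent, so QilV is inactive.
With no repressor bound, *kulE* is transcribed.
So KulE is produced and active.
With repressor KulE bound, *velA* is not transcribed.
So VelA is not produced.
Required activator VelA is absent, so *nerL* is not transcribed.
So NerL is not produced.
No repressor is bound and BexK is active, so *pexS* is transcribed.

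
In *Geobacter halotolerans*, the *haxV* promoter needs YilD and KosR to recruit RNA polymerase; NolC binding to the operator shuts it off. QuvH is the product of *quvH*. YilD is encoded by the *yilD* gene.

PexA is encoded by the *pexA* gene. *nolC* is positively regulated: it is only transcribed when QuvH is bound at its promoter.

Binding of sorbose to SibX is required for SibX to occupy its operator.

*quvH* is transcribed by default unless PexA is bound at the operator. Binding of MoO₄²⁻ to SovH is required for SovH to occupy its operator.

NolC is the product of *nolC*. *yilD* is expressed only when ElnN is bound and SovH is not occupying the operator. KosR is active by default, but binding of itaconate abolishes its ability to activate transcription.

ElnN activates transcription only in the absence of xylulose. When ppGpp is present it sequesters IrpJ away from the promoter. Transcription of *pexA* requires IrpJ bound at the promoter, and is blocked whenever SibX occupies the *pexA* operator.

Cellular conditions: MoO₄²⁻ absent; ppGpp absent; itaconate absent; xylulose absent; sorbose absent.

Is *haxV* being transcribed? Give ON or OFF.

ON

Sorbose is absent, so SibX is inactive.
ppGpp is absent, so IrpJ is active.
No repressor is bound and IrpJ is active, so *pexA* is transcribed.
So PexA is produced and active.
With repressor PexA bound, *quvH* is not transcribed.
So QuvH is not produced.
Required activator QuvH is absent, so *nolC* is not transcribed.
So NolC is not produced.
MoO₄²⁻ is absent, so SovH is inactive.
Xylulose is absent, so ElnN is active.
No repressor is bound and ElnN is active, so *yilD* is transcribed.
So YilD is produced and active.
Itaconate is absent, so KosR is active.
No repressor is bound and YilD and KosR are active, so *haxV* is transcribed.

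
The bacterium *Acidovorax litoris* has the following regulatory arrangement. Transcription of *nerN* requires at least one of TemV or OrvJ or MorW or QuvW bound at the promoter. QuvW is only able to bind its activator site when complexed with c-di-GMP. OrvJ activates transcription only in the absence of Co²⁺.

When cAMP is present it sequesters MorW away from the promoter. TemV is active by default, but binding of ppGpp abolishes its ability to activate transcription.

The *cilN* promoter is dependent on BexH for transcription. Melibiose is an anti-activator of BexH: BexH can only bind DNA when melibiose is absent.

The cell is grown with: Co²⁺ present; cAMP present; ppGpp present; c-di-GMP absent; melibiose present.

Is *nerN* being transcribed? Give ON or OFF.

ppGpp is present, so TemV is inactive.
Co²⁺ is present, so OrvJ is inactive.
cAMP is present, so MorW is inactive.
c-di-GMP is absent, so QuvW is inactive.
No activator is available at the *nerN* promoter, so *nerN* is not transcribed.

OFF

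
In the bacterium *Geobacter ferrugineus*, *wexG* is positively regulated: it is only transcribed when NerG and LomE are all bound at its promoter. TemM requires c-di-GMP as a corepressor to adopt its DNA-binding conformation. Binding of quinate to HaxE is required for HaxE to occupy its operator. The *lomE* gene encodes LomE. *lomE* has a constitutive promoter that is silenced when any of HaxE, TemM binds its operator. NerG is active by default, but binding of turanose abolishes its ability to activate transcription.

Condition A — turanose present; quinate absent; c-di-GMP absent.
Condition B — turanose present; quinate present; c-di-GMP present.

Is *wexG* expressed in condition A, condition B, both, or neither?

Condition A:
Turanose is present, so NerG is inactive.
Quinate is absent, so HaxE is inactive.
c-di-GMP is absent, so TemM is inactive.
With no repressor bound, *lomE* is transcribed.
So LomE is produced and active.
Required activator NerG is absent, so *wexG* is not transcribed.
→ *wexG* is OFF in A.
Condition B:
Turanose is present, so NerG is inactive.
Quinate is present, so HaxE is active.
c-di-GMP is present, so TemM is active.
With repressor HaxE bound, *lomE* is not transcribed.
So LomE is not produced.
Required activator NerG is absent, so *wexG* is not transcribed.
→ *wexG* is OFF in B.

neither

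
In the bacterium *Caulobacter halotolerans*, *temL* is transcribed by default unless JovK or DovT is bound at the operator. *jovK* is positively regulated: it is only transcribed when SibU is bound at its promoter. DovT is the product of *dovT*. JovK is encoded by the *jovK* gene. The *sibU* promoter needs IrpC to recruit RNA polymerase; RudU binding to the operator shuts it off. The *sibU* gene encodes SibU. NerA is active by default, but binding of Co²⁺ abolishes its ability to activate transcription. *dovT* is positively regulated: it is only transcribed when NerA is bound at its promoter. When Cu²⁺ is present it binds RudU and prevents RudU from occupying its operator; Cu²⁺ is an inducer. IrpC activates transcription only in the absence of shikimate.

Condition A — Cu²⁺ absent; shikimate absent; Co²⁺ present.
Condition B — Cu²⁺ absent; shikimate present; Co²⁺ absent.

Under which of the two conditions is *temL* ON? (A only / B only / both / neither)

A only

Condition A:
Cu²⁺ is absent, so RudU is active.
Shikimate is absent, so IrpC is active.
With repressor RudU bound, *sibU* is not transcribed.
So SibU is not produced.
Required activator SibU is absent, so *jovK* is not transcribed.
So JovK is not produced.
Co²⁺ is present, so NerA is inactive.
Required activator NerA is absent, so *dovT* is not transcribed.
So DovT is not produced.
With no repressor bound, *temL* is transcribed.
→ *temL* is ON in A.
Condition B:
Cu²⁺ is absent, so RudU is active.
Shikimate is present, so IrpC is inactive.
With repressor RudU bound, *sibU* is not transcribed.
So SibU is not produced.
Required activator SibU is absent, so *jovK* is not transcribed.
So JovK is not produced.
Co²⁺ is absent, so NerA is active.
No repressor is bound and NerA is active, so *dovT* is transcribed.
So DovT is produced and active.
With repressor DovT bound, *temL* is not transcribed.
→ *temL* is OFF in B.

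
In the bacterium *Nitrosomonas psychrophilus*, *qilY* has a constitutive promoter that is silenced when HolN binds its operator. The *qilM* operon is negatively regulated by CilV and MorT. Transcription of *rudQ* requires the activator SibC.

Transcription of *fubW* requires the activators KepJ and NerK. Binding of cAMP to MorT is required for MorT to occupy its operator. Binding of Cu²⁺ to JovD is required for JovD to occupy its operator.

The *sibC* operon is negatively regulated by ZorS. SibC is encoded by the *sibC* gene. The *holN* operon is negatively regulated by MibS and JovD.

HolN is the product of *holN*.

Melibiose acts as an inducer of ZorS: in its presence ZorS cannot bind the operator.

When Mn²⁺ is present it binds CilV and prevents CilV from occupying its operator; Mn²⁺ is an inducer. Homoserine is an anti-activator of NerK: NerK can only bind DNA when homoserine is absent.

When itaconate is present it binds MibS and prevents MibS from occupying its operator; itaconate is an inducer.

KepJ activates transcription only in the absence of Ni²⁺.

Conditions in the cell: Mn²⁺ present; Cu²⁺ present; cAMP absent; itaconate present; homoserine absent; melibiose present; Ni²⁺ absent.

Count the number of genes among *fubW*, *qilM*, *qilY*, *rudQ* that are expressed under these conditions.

4

Ni²⁺ is absent, so KepJ is active.
Homoserine is absent, so NerK is active.
No repressor is bound and KepJ and NerK are active, so *fubW* is transcribed.
→ *fubW* is ON.
Mn²⁺ is present, so CilV is inactive.
cAMP is absent, so MorT is inactive.
With no repressor bound, *qilM* is transcribed.
→ *qilM* is ON.
Itaconate is present, so MibS is inactive.
Cu²⁺ is present, so JovD is active.
With repressor JovD bound, *holN* is not transcribed.
So HolN is not produced.
With no repressor bound, *qilY* is transcribed.
→ *qilY* is ON.
Melibiose is present, so ZorS is inactive.
With no repressor bound, *sibC* is transcribed.
So SibC is produced and active.
No repressor is bound and SibC is active, so *rudQ* is transcribed.
→ *rudQ* is ON.
4 of the 4 genes are transcribed.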